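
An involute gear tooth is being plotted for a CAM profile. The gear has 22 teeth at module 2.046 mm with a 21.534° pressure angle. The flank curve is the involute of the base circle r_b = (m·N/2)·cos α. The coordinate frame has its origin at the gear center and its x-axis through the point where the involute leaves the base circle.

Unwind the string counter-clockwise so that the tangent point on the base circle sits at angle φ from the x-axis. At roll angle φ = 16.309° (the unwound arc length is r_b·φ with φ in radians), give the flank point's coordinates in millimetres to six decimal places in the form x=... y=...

x=21.766091 y=0.159641

pitch radius r_p = m·N/2 = 2.046·22/2 = 22.506000
base radius r_b = r_p·cos α = 22.506000·cos 21.534° = 20.935079
roll angle φ = 16.309° = 0.28464575 rad
x = r_b·(cos φ + φ·sin φ) = 20.935079·(0.95976119 + 0.28464575·0.28081747) = 21.766091
y = r_b·(sin φ − φ·cos φ) = 20.935079·(0.28081747 − 0.28464575·0.95976119) = 0.159641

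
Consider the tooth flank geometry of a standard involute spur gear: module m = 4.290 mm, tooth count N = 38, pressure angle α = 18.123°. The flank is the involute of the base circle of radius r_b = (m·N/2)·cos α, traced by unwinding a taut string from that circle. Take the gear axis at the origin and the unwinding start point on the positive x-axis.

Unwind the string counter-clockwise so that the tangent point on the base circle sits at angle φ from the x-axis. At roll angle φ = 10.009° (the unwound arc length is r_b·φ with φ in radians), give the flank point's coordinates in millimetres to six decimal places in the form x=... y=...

x=78.639368 y=0.137237

pitch radius r_p = m·N/2 = 4.290·38/2 = 81.510000
base radius r_b = r_p·cos α = 81.510000·cos 18.123° = 77.466366
roll angle φ = 10.009° = 0.17469000 rad
x = r_b·(cos φ + φ·sin φ) = 77.466366·(0.98478046 + 0.17469000·0.17380287) = 78.639368
y = r_b·(sin φ − φ·cos φ) = 77.466366·(0.17380287 − 0.17469000·0.98478046) = 0.137237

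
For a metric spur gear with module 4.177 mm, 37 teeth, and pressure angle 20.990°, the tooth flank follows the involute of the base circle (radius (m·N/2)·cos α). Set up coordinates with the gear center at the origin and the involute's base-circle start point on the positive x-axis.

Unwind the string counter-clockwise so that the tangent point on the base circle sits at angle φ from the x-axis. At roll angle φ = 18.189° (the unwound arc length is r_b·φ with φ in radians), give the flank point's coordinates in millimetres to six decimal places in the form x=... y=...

x=75.691170 y=0.761678

pitch radius r_p = m·N/2 = 4.177·37/2 = 77.274500
base radius r_b = r_p·cos α = 77.274500·cos 20.990° = 72.146793
roll angle φ = 18.189° = 0.31745794 rad
x = r_b·(cos φ + φ·sin φ) = 72.146793·(0.95003200 + 0.31745794·0.31215253) = 75.691170
y = r_b·(sin φ − φ·cos φ) = 72.146793·(0.31215253 − 0.31745794·0.95003200) = 0.761678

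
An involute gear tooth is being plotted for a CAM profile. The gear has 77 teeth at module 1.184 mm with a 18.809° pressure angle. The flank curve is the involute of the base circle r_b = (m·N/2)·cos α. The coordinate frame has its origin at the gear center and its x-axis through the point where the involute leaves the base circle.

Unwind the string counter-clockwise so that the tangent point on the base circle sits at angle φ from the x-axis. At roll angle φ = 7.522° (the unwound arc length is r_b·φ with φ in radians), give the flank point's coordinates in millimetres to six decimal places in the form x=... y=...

x=43.520003 y=0.032489

pitch radius r_p = m·N/2 = 1.184·77/2 = 45.584000
base radius r_b = r_p·cos α = 45.584000·cos 18.809° = 43.149752
roll angle φ = 7.522° = 0.13128367 rad
x = r_b·(cos φ + φ·sin φ) = 43.149752·(0.99139467 + 0.13128367·0.13090687) = 43.520003
y = r_b·(sin φ − φ·cos φ) = 43.149752·(0.13090687 − 0.13128367·0.99139467) = 0.032489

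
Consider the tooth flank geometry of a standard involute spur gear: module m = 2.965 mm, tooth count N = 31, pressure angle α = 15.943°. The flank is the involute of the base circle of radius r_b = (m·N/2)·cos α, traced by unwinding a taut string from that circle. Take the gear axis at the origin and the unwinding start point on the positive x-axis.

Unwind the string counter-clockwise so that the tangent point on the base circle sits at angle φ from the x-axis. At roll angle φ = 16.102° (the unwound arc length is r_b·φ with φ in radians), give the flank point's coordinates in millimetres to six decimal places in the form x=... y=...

x=45.900503 y=0.324368

pitch radius r_p = m·N/2 = 2.965·31/2 = 45.957500
base radius r_b = r_p·cos α = 45.957500·cos 15.943° = 44.189765
roll angle φ = 16.102° = 0.28103292 rad
x = r_b·(cos φ + φ·sin φ) = 44.189765·(0.96076947 + 0.28103292·0.27734819) = 45.900503
y = r_b·(sin φ − φ·cos φ) = 44.189765·(0.27734819 − 0.28103292·0.96076947) = 0.324368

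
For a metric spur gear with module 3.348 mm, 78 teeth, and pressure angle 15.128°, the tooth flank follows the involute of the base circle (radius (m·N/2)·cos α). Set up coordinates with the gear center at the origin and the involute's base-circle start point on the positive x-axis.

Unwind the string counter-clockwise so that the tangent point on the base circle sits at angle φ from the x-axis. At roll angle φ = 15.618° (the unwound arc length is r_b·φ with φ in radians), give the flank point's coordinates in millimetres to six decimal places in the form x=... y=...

pitch radius r_p = m·N/2 = 3.348·78/2 = 130.572000
base radius r_b = r_p·cos α = 130.572000·cos 15.128° = 126.047055
roll angle φ = 15.618° = 0.27258552 rad
x = r_b·(cos φ + φ·sin φ) = 126.047055·(0.96307804 + 0.27258552·0.26922239) = 130.643255
y = r_b·(sin φ − φ·cos φ) = 126.047055·(0.26922239 − 0.27258552·0.96307804) = 0.844675

x=130.643255 y=0.844675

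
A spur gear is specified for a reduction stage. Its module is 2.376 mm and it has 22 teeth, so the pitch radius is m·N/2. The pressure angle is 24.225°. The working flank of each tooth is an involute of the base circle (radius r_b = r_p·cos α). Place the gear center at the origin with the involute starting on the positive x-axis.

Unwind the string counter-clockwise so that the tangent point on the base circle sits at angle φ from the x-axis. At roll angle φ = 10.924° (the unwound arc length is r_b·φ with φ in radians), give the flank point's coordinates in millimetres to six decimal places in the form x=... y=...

x=24.263771 y=0.054863

pitch radius r_p = m·N/2 = 2.376·22/2 = 26.136000
base radius r_b = r_p·cos α = 26.136000·cos 24.225° = 23.834494
roll angle φ = 10.924° = 0.19065977 rad
x = r_b·(cos φ + φ·sin φ) = 23.834494·(0.98187942 + 0.19065977·0.18950675) = 24.263771
y = r_b·(sin φ − φ·cos φ) = 23.834494·(0.18950675 − 0.19065977·0.98187942) = 0.054863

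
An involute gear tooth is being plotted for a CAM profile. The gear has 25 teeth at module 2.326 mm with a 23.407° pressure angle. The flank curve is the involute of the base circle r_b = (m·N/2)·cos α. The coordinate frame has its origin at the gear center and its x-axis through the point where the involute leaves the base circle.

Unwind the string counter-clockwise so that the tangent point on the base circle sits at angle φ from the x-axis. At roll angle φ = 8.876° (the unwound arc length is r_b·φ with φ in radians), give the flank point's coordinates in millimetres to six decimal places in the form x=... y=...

pitch radius r_p = m·N/2 = 2.326·25/2 = 29.075000
base radius r_b = r_p·cos α = 29.075000·cos 23.407° = 26.682305
roll angle φ = 8.876° = 0.15491542 rad
x = r_b·(cos φ + φ·sin φ) = 26.682305·(0.98802458 + 0.15491542·0.15429654) = 27.000558
y = r_b·(sin φ − φ·cos φ) = 26.682305·(0.15429654 − 0.15491542·0.98802458) = 0.032987

x=27.000558 y=0.032987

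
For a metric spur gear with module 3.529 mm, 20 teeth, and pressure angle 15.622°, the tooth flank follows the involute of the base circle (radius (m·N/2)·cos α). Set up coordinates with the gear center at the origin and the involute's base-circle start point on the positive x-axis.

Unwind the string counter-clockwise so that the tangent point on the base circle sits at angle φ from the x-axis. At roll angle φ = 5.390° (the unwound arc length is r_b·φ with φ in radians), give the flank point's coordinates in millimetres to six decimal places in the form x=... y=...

x=34.136414 y=0.009423

pitch radius r_p = m·N/2 = 3.529·20/2 = 35.290000
base radius r_b = r_p·cos α = 35.290000·cos 15.622° = 33.986361
roll angle φ = 5.390° = 0.09407325 rad
x = r_b·(cos φ + φ·sin φ) = 33.986361·(0.99557837 + 0.09407325·0.09393455) = 34.136414
y = r_b·(sin φ − φ·cos φ) = 33.986361·(0.09393455 − 0.09407325·0.99557837) = 0.009423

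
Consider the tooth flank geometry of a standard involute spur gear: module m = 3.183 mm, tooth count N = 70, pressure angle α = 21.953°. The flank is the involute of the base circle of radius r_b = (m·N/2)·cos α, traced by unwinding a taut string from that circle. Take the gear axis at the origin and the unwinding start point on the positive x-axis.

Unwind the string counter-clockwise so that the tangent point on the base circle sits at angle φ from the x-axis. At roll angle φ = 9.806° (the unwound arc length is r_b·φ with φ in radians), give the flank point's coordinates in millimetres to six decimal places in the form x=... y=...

x=104.829345 y=0.172158

pitch radius r_p = m·N/2 = 3.183·70/2 = 111.405000
base radius r_b = r_p·cos α = 111.405000·cos 21.953° = 103.327116
roll angle φ = 9.806° = 0.17114699 rad
x = r_b·(cos φ + φ·sin φ) = 103.327116·(0.98539007 + 0.17114699·0.17031269) = 104.829345
y = r_b·(sin φ − φ·cos φ) = 103.327116·(0.17031269 − 0.17114699·0.98539007) = 0.172158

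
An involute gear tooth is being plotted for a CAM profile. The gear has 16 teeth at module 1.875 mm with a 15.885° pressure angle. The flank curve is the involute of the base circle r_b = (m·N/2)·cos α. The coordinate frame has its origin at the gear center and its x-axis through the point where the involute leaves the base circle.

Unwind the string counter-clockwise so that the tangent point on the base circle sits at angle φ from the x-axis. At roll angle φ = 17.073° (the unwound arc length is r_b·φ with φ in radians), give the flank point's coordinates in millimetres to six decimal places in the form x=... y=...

pitch radius r_p = m·N/2 = 1.875·16/2 = 15.000000
base radius r_b = r_p·cos α = 15.000000·cos 15.885° = 14.427195
roll angle φ = 17.073° = 0.29798006 rad
x = r_b·(cos φ + φ·sin φ) = 14.427195·(0.95593147 + 0.29798006·0.29358989) = 15.053557
y = r_b·(sin φ − φ·cos φ) = 14.427195·(0.29358989 − 0.29798006·0.95593147) = 0.126113

x=15.053557 y=0.126113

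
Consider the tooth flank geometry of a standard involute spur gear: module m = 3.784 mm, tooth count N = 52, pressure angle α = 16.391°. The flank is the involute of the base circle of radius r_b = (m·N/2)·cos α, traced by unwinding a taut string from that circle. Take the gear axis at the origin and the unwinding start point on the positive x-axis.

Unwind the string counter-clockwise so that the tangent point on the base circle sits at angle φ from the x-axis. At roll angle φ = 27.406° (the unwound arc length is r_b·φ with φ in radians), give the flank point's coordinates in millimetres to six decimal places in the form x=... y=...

pitch radius r_p = m·N/2 = 3.784·52/2 = 98.384000
base radius r_b = r_p·cos α = 98.384000·cos 16.391° = 94.385508
roll angle φ = 27.406° = 0.47832493 rad
x = r_b·(cos φ + φ·sin φ) = 94.385508·(0.88776719 + 0.47832493·0.46029275) = 104.573168
y = r_b·(sin φ − φ·cos φ) = 94.385508·(0.46029275 − 0.47832493·0.88776719) = 3.364992

x=104.573168 y=3.364992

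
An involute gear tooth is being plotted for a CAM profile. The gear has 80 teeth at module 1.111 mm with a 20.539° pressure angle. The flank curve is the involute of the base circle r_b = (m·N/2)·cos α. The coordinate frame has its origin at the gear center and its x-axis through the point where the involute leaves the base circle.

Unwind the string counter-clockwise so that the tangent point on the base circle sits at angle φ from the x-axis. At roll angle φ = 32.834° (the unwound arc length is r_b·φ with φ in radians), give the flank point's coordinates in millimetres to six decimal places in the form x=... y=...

x=47.897445 y=2.525826

pitch radius r_p = m·N/2 = 1.111·80/2 = 44.440000
base radius r_b = r_p·cos α = 44.440000·cos 20.539° = 41.615109
roll angle φ = 32.834° = 0.57306141 rad
x = r_b·(cos φ + φ·sin φ) = 41.615109·(0.84024500 + 0.57306141·0.54220692) = 47.897445
y = r_b·(sin φ − φ·cos φ) = 41.615109·(0.54220692 − 0.57306141·0.84024500) = 2.525826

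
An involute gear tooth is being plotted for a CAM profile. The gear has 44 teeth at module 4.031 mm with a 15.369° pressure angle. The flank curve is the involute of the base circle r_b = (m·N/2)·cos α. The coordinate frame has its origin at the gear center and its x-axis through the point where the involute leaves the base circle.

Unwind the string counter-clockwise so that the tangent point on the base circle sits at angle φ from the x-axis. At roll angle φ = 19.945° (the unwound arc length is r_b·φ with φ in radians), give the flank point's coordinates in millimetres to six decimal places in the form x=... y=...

x=90.535729 y=1.187849

pitch radius r_p = m·N/2 = 4.031·44/2 = 88.682000
base radius r_b = r_p·cos α = 88.682000·cos 15.369° = 85.510638
roll angle φ = 19.945° = 0.34810592 rad
x = r_b·(cos φ + φ·sin φ) = 85.510638·(0.94002050 + 0.34810592·0.34111795) = 90.535729
y = r_b·(sin φ − φ·cos φ) = 85.510638·(0.34111795 − 0.34810592·0.94002050) = 1.187849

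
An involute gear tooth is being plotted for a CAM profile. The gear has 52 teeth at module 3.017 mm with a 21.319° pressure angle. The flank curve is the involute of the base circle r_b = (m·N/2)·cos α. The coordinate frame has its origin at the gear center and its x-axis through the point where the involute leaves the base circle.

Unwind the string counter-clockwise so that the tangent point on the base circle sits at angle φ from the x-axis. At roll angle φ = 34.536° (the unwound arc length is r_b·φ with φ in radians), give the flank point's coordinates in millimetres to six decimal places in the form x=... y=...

x=85.167560 y=5.143154

pitch radius r_p = m·N/2 = 3.017·52/2 = 78.442000
base radius r_b = r_p·cos α = 78.442000·cos 21.319° = 73.074270
roll angle φ = 34.536° = 0.60276691 rad
x = r_b·(cos φ + φ·sin φ) = 73.074270·(0.82377014 + 0.60276691·0.56692394) = 85.167560
y = r_b·(sin φ − φ·cos φ) = 73.074270·(0.56692394 − 0.60276691·0.82377014) = 5.143154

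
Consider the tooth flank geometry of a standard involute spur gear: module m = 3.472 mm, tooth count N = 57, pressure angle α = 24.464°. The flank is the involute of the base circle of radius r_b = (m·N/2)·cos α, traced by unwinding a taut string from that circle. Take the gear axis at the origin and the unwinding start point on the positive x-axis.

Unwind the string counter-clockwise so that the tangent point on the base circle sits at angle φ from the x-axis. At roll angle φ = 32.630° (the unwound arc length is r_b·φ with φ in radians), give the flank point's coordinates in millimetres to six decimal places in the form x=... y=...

x=103.511103 y=5.367628

pitch radius r_p = m·N/2 = 3.472·57/2 = 98.952000
base radius r_b = r_p·cos α = 98.952000·cos 24.464° = 90.068253
roll angle φ = 32.630° = 0.56950093 rad
x = r_b·(cos φ + φ·sin φ) = 90.068253·(0.84217018 + 0.56950093·0.53921182) = 103.511103
y = r_b·(sin φ − φ·cos φ) = 90.068253·(0.53921182 − 0.56950093·0.84217018) = 5.367628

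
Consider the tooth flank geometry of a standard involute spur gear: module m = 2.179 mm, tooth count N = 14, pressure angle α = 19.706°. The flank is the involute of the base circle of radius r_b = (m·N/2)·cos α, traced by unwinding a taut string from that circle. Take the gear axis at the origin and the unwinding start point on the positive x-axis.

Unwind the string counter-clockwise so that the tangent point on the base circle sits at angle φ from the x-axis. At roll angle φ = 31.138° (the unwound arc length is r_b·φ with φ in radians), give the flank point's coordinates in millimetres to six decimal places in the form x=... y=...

x=16.326251 y=0.745843

pitch radius r_p = m·N/2 = 2.179·14/2 = 15.253000
base radius r_b = r_p·cos α = 15.253000·cos 19.706° = 14.359712
roll angle φ = 31.138° = 0.54346062 rad
x = r_b·(cos φ + φ·sin φ) = 14.359712·(0.85592432 + 0.54346062·0.51710111) = 16.326251
y = r_b·(sin φ − φ·cos φ) = 14.359712·(0.51710111 − 0.54346062·0.85592432) = 0.745843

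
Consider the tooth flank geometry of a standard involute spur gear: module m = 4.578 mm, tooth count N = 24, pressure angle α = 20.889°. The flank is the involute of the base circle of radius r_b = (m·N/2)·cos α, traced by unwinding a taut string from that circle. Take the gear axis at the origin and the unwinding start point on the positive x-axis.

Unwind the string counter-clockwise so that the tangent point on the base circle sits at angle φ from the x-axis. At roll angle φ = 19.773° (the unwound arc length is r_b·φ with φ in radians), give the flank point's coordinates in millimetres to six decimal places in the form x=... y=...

pitch radius r_p = m·N/2 = 4.578·24/2 = 54.936000
base radius r_b = r_p·cos α = 54.936000·cos 20.889° = 51.325219
roll angle φ = 19.773° = 0.34510395 rad
x = r_b·(cos φ + φ·sin φ) = 51.325219·(0.94104029 + 0.34510395·0.33829450) = 54.291152
y = r_b·(sin φ − φ·cos φ) = 51.325219·(0.33829450 − 0.34510395·0.94104029) = 0.694829

x=54.291152 y=0.694829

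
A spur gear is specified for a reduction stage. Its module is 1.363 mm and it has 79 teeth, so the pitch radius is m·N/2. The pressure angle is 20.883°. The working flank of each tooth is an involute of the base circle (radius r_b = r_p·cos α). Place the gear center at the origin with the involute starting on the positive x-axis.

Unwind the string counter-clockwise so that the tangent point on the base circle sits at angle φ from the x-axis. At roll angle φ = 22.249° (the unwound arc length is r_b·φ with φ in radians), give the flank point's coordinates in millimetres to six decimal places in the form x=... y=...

pitch radius r_p = m·N/2 = 1.363·79/2 = 53.838500
base radius r_b = r_p·cos α = 53.838500·cos 20.883° = 50.301864
roll angle φ = 22.249° = 0.38831831 rad
x = r_b·(cos φ + φ·sin φ) = 50.301864·(0.92554711 + 0.38831831·0.37863246) = 53.952624
y = r_b·(sin φ − φ·cos φ) = 50.301864·(0.37863246 − 0.38831831·0.92554711) = 0.967082

x=53.952624 y=0.967082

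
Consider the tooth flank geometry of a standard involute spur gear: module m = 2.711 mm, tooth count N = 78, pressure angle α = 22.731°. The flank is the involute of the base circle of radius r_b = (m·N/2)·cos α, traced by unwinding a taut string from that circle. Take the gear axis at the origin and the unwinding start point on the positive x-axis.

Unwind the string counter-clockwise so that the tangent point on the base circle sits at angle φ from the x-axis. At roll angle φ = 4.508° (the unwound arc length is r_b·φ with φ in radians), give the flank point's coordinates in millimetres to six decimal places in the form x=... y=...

x=97.818310 y=0.015822

pitch radius r_p = m·N/2 = 2.711·78/2 = 105.729000
base radius r_b = r_p·cos α = 105.729000·cos 22.731° = 97.516940
roll angle φ = 4.508° = 0.07867944 rad
x = r_b·(cos φ + φ·sin φ) = 97.516940·(0.99690637 + 0.07867944·0.07859829) = 97.818310
y = r_b·(sin φ − φ·cos φ) = 97.516940·(0.07859829 − 0.07867944·0.99690637) = 0.015822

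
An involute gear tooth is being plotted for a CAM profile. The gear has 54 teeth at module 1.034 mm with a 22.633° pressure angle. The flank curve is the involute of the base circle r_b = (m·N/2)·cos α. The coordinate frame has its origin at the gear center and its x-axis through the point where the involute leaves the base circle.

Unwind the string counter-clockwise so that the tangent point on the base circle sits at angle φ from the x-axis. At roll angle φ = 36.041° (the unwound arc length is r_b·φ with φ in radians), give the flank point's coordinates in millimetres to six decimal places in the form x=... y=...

pitch radius r_p = m·N/2 = 1.034·54/2 = 27.918000
base radius r_b = r_p·cos α = 27.918000·cos 22.633° = 25.767999
roll angle φ = 36.041° = 0.62903412 rad
x = r_b·(cos φ + φ·sin φ) = 25.767999·(0.80859618 + 0.62903412·0.58836402) = 30.372669
y = r_b·(sin φ − φ·cos φ) = 25.767999·(0.58836402 − 0.62903412·0.80859618) = 2.054468

x=30.372669 y=2.054468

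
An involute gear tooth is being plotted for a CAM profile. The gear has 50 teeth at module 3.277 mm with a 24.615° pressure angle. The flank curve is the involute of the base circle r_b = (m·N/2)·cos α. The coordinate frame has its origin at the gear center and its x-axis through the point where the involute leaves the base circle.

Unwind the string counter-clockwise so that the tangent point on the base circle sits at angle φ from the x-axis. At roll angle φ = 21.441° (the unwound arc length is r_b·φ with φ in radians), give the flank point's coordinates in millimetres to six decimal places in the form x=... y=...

x=79.514097 y=1.282901

pitch radius r_p = m·N/2 = 3.277·50/2 = 81.925000
base radius r_b = r_p·cos α = 81.925000·cos 24.615° = 74.480237
roll angle φ = 21.441° = 0.37421604 rad
x = r_b·(cos φ + φ·sin φ) = 74.480237·(0.93079448 + 0.37421604·0.36554294) = 79.514097
y = r_b·(sin φ − φ·cos φ) = 74.480237·(0.36554294 − 0.37421604·0.93079448) = 1.282901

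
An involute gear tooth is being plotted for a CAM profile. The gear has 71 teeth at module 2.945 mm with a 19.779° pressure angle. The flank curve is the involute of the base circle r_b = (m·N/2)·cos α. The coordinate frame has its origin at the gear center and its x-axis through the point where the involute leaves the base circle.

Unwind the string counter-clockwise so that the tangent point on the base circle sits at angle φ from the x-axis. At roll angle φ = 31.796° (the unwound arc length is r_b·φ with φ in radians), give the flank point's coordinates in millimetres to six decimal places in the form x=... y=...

x=112.381890 y=5.433751

pitch radius r_p = m·N/2 = 2.945·71/2 = 104.547500
base radius r_b = r_p·cos α = 104.547500·cos 19.779° = 98.379706
roll angle φ = 31.796° = 0.55494489 rad
x = r_b·(cos φ + φ·sin φ) = 98.379706·(0.84992948 + 0.55494489·0.52689646) = 112.381890
y = r_b·(sin φ − φ·cos φ) = 98.379706·(0.52689646 − 0.55494489·0.84992948) = 5.433751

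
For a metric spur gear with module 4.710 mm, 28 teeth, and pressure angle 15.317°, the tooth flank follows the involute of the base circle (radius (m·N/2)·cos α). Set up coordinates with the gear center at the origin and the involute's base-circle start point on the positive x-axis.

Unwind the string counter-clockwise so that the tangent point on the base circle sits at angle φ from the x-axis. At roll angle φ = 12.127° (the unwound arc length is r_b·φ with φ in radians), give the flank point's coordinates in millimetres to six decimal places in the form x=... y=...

pitch radius r_p = m·N/2 = 4.710·28/2 = 65.940000
base radius r_b = r_p·cos α = 65.940000·cos 15.317° = 63.597751
roll angle φ = 12.127° = 0.21165608 rad
x = r_b·(cos φ + φ·sin φ) = 63.597751·(0.97768435 + 0.21165608·0.21007931) = 65.006372
y = r_b·(sin φ − φ·cos φ) = 63.597751·(0.21007931 − 0.21165608·0.97768435) = 0.200109

x=65.006372 y=0.200109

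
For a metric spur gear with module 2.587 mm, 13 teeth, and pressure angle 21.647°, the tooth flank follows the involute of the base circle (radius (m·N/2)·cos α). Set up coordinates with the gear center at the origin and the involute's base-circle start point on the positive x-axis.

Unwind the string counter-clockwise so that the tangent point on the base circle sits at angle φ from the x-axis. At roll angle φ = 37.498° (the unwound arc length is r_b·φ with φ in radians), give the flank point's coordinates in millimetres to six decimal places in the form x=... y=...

pitch radius r_p = m·N/2 = 2.587·13/2 = 16.815500
base radius r_b = r_p·cos α = 16.815500·cos 21.647° = 15.629573
roll angle φ = 37.498° = 0.65446356 rad
x = r_b·(cos φ + φ·sin φ) = 15.629573·(0.79337459 + 0.65446356·0.60873374) = 18.626835
y = r_b·(sin φ − φ·cos φ) = 15.629573·(0.60873374 − 0.65446356·0.79337459) = 1.398831

x=18.626835 y=1.398831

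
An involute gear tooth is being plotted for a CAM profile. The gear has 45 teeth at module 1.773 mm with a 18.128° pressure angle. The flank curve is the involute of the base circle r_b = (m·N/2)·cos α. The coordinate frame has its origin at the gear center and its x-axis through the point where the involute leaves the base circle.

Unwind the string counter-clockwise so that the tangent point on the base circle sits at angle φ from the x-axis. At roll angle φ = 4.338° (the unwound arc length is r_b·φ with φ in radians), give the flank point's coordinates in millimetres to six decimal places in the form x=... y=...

pitch radius r_p = m·N/2 = 1.773·45/2 = 39.892500
base radius r_b = r_p·cos α = 39.892500·cos 18.128° = 37.912388
roll angle φ = 4.338° = 0.07571238 rad
x = r_b·(cos φ + φ·sin φ) = 37.912388·(0.99713519 + 0.07571238·0.07564007) = 38.020896
y = r_b·(sin φ − φ·cos φ) = 37.912388·(0.07564007 − 0.07571238·0.99713519) = 0.005482

x=38.020896 y=0.005482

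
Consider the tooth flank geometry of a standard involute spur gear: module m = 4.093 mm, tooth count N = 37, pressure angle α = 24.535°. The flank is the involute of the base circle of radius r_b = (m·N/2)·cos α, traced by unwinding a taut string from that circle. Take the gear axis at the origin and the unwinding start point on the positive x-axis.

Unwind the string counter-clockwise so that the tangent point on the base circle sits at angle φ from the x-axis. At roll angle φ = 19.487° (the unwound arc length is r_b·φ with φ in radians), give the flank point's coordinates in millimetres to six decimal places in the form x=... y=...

x=72.753148 y=0.892954

pitch radius r_p = m·N/2 = 4.093·37/2 = 75.720500
base radius r_b = r_p·cos α = 75.720500·cos 24.535° = 68.883528
roll angle φ = 19.487° = 0.34011231 rad
x = r_b·(cos φ + φ·sin φ) = 68.883528·(0.94271721 + 0.34011231·0.33359297) = 72.753148
y = r_b·(sin φ − φ·cos φ) = 68.883528·(0.33359297 − 0.34011231·0.94271721) = 0.892954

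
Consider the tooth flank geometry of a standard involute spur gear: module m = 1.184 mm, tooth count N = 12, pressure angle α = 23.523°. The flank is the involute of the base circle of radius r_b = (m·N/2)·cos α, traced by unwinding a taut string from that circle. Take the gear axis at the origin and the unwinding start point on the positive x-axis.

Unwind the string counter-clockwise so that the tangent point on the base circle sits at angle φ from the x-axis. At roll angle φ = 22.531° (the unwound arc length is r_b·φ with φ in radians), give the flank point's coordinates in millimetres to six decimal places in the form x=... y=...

pitch radius r_p = m·N/2 = 1.184·12/2 = 7.104000
base radius r_b = r_p·cos α = 7.104000·cos 23.523° = 6.513657
roll angle φ = 22.531° = 0.39324013 rad
x = r_b·(cos φ + φ·sin φ) = 6.513657·(0.92367235 + 0.39324013·0.38318324) = 6.997983
y = r_b·(sin φ − φ·cos φ) = 6.513657·(0.38318324 − 0.39324013·0.92367235) = 0.130001

x=6.997983 y=0.130001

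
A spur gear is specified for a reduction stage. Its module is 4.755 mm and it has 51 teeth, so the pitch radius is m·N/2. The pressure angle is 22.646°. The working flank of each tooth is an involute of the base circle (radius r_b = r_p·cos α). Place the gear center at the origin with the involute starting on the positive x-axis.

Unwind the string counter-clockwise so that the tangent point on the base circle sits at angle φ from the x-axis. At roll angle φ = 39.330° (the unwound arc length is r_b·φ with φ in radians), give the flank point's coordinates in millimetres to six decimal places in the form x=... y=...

pitch radius r_p = m·N/2 = 4.755·51/2 = 121.252500
base radius r_b = r_p·cos α = 121.252500·cos 22.646° = 111.904100
roll angle φ = 39.330° = 0.68643799 rad
x = r_b·(cos φ + φ·sin φ) = 111.904100·(0.77350847 + 0.68643799·0.63378597) = 135.243182
y = r_b·(sin φ − φ·cos φ) = 111.904100·(0.63378597 − 0.68643799·0.77350847) = 11.506021

x=135.243182 y=11.506021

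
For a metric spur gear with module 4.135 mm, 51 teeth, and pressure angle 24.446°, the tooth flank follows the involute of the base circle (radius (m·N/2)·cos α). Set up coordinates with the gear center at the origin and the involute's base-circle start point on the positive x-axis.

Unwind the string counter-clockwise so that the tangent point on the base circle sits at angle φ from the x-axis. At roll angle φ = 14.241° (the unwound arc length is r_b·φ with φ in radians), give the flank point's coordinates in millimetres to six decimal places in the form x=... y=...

pitch radius r_p = m·N/2 = 4.135·51/2 = 105.442500
base radius r_b = r_p·cos α = 105.442500·cos 24.446° = 95.989760
roll angle φ = 14.241° = 0.24855234 rad
x = r_b·(cos φ + φ·sin φ) = 95.989760·(0.96926956 + 0.24855234·0.24600104) = 98.909163
y = r_b·(sin φ − φ·cos φ) = 95.989760·(0.24600104 − 0.24855234·0.96926956) = 0.488283

x=98.909163 y=0.488283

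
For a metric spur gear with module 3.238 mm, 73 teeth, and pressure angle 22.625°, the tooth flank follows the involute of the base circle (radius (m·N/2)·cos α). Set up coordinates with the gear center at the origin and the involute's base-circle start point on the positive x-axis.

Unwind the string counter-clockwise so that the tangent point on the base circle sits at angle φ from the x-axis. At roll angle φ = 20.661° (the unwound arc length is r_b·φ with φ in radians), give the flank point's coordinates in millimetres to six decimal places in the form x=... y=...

x=115.955519 y=1.683055

pitch radius r_p = m·N/2 = 3.238·73/2 = 118.187000
base radius r_b = r_p·cos α = 118.187000·cos 22.625° = 109.091618
roll angle φ = 20.661° = 0.36060248 rad
x = r_b·(cos φ + φ·sin φ) = 109.091618·(0.93568442 + 0.36060248·0.35283803) = 115.955519
y = r_b·(sin φ − φ·cos φ) = 109.091618·(0.35283803 − 0.36060248·0.93568442) = 1.683055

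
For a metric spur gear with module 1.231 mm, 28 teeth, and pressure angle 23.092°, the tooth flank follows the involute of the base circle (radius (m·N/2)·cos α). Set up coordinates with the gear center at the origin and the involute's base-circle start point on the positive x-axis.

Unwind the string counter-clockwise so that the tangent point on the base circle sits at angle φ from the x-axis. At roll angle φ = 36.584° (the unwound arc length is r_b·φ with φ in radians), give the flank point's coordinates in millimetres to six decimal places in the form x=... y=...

x=18.762788 y=1.320351

pitch radius r_p = m·N/2 = 1.231·28/2 = 17.234000
base radius r_b = r_p·cos α = 17.234000·cos 23.092° = 15.853148
roll angle φ = 36.584° = 0.63851125 rad
x = r_b·(cos φ + φ·sin φ) = 15.853148·(0.80298394 + 0.63851125·0.59600066) = 18.762788
y = r_b·(sin φ − φ·cos φ) = 15.853148·(0.59600066 − 0.63851125·0.80298394) = 1.320351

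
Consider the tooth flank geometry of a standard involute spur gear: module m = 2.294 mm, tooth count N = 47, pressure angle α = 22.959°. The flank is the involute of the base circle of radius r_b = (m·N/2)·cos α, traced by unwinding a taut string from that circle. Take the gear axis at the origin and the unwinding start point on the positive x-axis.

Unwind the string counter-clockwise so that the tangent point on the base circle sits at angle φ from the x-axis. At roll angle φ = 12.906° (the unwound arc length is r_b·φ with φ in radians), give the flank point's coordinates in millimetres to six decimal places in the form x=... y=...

pitch radius r_p = m·N/2 = 2.294·47/2 = 53.909000
base radius r_b = r_p·cos α = 53.909000·cos 22.959° = 49.638556
roll angle φ = 12.906° = 0.22525219 rad
x = r_b·(cos φ + φ·sin φ) = 49.638556·(0.97473781 + 0.22525219·0.22335219) = 50.881922
y = r_b·(sin φ − φ·cos φ) = 49.638556·(0.22335219 − 0.22525219·0.97473781) = 0.188148

x=50.881922 y=0.188148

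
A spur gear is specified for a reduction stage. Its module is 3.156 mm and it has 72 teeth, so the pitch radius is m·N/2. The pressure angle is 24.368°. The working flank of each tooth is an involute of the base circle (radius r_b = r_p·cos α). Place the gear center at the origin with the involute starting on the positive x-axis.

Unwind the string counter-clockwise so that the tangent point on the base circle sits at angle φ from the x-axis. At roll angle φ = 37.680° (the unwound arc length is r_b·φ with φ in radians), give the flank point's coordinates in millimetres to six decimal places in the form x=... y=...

x=123.512322 y=9.394207

pitch radius r_p = m·N/2 = 3.156·72/2 = 113.616000
base radius r_b = r_p·cos α = 113.616000·cos 24.368° = 103.494432
roll angle φ = 37.680° = 0.65764006 rad
x = r_b·(cos φ + φ·sin φ) = 103.494432·(0.79143695 + 0.65764006·0.61125081) = 123.512322
y = r_b·(sin φ − φ·cos φ) = 103.494432·(0.61125081 − 0.65764006·0.79143695) = 9.394207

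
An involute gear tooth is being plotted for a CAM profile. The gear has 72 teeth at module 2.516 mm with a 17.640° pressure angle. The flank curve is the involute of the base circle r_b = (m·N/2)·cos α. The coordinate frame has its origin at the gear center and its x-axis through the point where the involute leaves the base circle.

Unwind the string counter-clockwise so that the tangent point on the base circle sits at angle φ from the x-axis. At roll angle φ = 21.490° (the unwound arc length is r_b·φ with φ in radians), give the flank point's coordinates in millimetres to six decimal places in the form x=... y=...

x=92.176663 y=1.496907

pitch radius r_p = m·N/2 = 2.516·72/2 = 90.576000
base radius r_b = r_p·cos α = 90.576000·cos 17.640° = 86.317057
roll angle φ = 21.490° = 0.37507126 rad
x = r_b·(cos φ + φ·sin φ) = 86.317057·(0.93048152 + 0.37507126·0.36633883) = 92.176663
y = r_b·(sin φ − φ·cos φ) = 86.317057·(0.36633883 − 0.37507126·0.93048152) = 1.496907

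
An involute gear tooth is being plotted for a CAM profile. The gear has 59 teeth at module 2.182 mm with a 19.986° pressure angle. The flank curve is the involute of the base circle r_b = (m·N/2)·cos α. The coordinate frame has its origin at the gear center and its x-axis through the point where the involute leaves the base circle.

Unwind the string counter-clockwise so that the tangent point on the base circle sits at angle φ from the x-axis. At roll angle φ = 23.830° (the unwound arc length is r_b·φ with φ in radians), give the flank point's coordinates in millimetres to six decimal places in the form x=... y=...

pitch radius r_p = m·N/2 = 2.182·59/2 = 64.369000
base radius r_b = r_p·cos α = 64.369000·cos 19.986° = 60.492452
roll angle φ = 23.830° = 0.41591196 rad
x = r_b·(cos φ + φ·sin φ) = 60.492452·(0.91474825 + 0.41591196·0.40402431) = 65.500428
y = r_b·(sin φ − φ·cos φ) = 60.492452·(0.40402431 − 0.41591196·0.91474825) = 1.425781

x=65.500428 y=1.425781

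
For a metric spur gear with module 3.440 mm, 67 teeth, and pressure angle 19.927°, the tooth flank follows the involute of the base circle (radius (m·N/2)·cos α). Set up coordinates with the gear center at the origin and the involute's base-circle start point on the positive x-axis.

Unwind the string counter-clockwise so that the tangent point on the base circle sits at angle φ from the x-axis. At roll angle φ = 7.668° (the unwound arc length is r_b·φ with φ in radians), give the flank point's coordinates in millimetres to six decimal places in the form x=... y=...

x=109.306207 y=0.086411

pitch radius r_p = m·N/2 = 3.440·67/2 = 115.240000
base radius r_b = r_p·cos α = 115.240000·cos 19.927° = 108.340307
roll angle φ = 7.668° = 0.13383185 rad
x = r_b·(cos φ + φ·sin φ) = 108.340307·(0.99105788 + 0.13383185·0.13343270) = 109.306207
y = r_b·(sin φ − φ·cos φ) = 108.340307·(0.13343270 − 0.13383185·0.99105788) = 0.086411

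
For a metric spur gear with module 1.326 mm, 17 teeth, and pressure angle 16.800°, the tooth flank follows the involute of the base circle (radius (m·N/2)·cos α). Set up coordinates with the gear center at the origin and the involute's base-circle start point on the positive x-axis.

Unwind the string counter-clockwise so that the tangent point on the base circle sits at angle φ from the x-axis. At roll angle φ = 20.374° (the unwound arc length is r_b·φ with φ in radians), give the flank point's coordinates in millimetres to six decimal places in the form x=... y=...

pitch radius r_p = m·N/2 = 1.326·17/2 = 11.271000
base radius r_b = r_p·cos α = 11.271000·cos 16.800° = 10.789948
roll angle φ = 20.374° = 0.35559338 rad
x = r_b·(cos φ + φ·sin φ) = 10.789948·(0.93744007 + 0.35559338·0.34814669) = 11.450711
y = r_b·(sin φ − φ·cos φ) = 10.789948·(0.34814669 − 0.35559338·0.93744007) = 0.159683

x=11.450711 y=0.159683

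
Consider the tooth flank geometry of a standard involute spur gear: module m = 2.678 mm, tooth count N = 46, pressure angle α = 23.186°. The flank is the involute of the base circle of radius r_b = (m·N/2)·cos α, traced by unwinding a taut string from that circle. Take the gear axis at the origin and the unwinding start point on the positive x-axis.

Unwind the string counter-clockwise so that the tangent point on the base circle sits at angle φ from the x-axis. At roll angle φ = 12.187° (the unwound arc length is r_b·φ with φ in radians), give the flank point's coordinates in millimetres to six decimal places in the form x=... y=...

x=57.885500 y=0.180800

pitch radius r_p = m·N/2 = 2.678·46/2 = 61.594000
base radius r_b = r_p·cos α = 61.594000·cos 23.186° = 56.619149
roll angle φ = 12.187° = 0.21270328 rad
x = r_b·(cos φ + φ·sin φ) = 56.619149·(0.97746382 + 0.21270328·0.21110302) = 57.885500
y = r_b·(sin φ − φ·cos φ) = 56.619149·(0.21110302 − 0.21270328·0.97746382) = 0.180800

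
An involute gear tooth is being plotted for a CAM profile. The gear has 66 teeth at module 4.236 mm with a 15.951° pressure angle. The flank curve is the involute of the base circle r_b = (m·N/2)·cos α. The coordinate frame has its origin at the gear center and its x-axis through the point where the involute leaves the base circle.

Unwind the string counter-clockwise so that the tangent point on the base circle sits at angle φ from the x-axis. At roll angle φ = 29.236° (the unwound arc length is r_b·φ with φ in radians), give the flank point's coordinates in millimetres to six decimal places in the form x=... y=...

x=150.780760 y=5.798724

pitch radius r_p = m·N/2 = 4.236·66/2 = 139.788000
base radius r_b = r_p·cos α = 139.788000·cos 15.951° = 134.405753
roll angle φ = 29.236° = 0.51026446 rad
x = r_b·(cos φ + φ·sin φ) = 134.405753·(0.87261537 + 0.51026446·0.48840804) = 150.780760
y = r_b·(sin φ − φ·cos φ) = 134.405753·(0.48840804 − 0.51026446·0.87261537) = 5.798724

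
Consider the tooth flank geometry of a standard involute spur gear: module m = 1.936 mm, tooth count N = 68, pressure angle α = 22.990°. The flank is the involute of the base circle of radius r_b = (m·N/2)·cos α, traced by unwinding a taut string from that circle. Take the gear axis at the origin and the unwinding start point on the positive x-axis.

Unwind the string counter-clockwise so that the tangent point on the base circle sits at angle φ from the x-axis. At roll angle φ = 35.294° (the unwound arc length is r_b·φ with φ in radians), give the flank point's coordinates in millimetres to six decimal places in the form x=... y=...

pitch radius r_p = m·N/2 = 1.936·68/2 = 65.824000
base radius r_b = r_p·cos α = 65.824000·cos 22.990° = 60.595799
roll angle φ = 35.294° = 0.61599651 rad
x = r_b·(cos φ + φ·sin φ) = 60.595799·(0.81619810 + 0.61599651·0.57777216) = 71.024562
y = r_b·(sin φ − φ·cos φ) = 60.595799·(0.57777216 − 0.61599651·0.81619810) = 4.544502

x=71.024562 y=4.544502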